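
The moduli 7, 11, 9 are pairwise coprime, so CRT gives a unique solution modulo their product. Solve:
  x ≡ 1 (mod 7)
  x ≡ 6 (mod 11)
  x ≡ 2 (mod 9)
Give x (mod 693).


Moduli 7, 11, 9 are pairwise coprime; by CRT there is a unique solution modulo M = 7 · 11 · 9 = 693.
Solve pairwise, accumulating the modulus:
  Start with x ≡ 1 (mod 7).
  Combine with x ≡ 6 (mod 11): since gcd(7, 11) = 1, we get a unique residue mod 77.
    Write x = 1 + 7·t and substitute into x ≡ 6 (mod 11): 7·t ≡ 6 − 1 = 5 (mod 11).
    The inverse of 7 mod 11 is 8 (since 7·8 = 56 = 5·11 + 1), so t ≡ 8·5 = 40 ≡ 7 (mod 11).
    Then x = 1 + 7·7 = 50, valid modulo lcm(7, 11) = 77: x ≡ 50 (mod 77).
  Combine with x ≡ 2 (mod 9): since gcd(77, 9) = 1, we get a unique residue mod 693.
    Write x = 50 + 77·t and substitute into x ≡ 2 (mod 9): 77·t ≡ 2 − 50 = -48 (mod 9).
    Reduce coefficients mod 9: 5·t ≡ 6 (mod 9).
    The inverse of 5 mod 9 is 2 (since 5·2 = 10 = 1·9 + 1), so t ≡ 2·6 = 12 ≡ 3 (mod 9).
    Then x = 50 + 77·3 = 281, valid modulo lcm(77, 9) = 693: x ≡ 281 (mod 693).
Verify: 281 mod 7 = 1 ✓, 281 mod 11 = 6 ✓, 281 mod 9 = 2 ✓.

x ≡ 281 (mod 693).


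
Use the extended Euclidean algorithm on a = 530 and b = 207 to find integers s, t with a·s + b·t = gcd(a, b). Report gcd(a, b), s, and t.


Euclidean algorithm on (530, 207) — divide until remainder is 0:
  530 = 2 · 207 + 116
  207 = 1 · 116 + 91
  116 = 1 · 91 + 25
  91 = 3 · 25 + 16
  25 = 1 · 16 + 9
  16 = 1 · 9 + 7
  9 = 1 · 7 + 2
  7 = 3 · 2 + 1
  2 = 2 · 1 + 0
gcd(530, 207) = 1.
Track Bezout coefficients alongside the remainders: start with r₀ = 530 = a·1 + b·0 (s = 1, t = 0) and r₁ = 207 = a·0 + b·1 (s = 0, t = 1); each new remainder r_{k+1} = r_{k-1} − q_k·r_k inherits s_{k+1} = s_{k-1} − q_k·s_k, t_{k+1} = t_{k-1} − q_k·t_k, so r_k = a·s_k + b·t_k at every step:
  q = 2: r = 116, s = 1 − 2·0 = 1, t = 0 − 2·1 = -2  (check: 530·1 + 207·(-2) = 116)
  q = 1: r = 91, s = 0 − 1·1 = -1, t = 1 − 1·(-2) = 3  (check: 530·(-1) + 207·3 = 91)
  q = 1: r = 25, s = 1 − 1·(-1) = 2, t = -2 − 1·3 = -5  (check: 530·2 + 207·(-5) = 25)
  q = 3: r = 16, s = -1 − 3·2 = -7, t = 3 − 3·(-5) = 18  (check: 530·(-7) + 207·18 = 16)
  q = 1: r = 9, s = 2 − 1·(-7) = 9, t = -5 − 1·18 = -23  (check: 530·9 + 207·(-23) = 9)
  q = 1: r = 7, s = -7 − 1·9 = -16, t = 18 − 1·(-23) = 41  (check: 530·(-16) + 207·41 = 7)
  q = 1: r = 2, s = 9 − 1·(-16) = 25, t = -23 − 1·41 = -64  (check: 530·25 + 207·(-64) = 2)
  q = 3: r = 1, s = -16 − 3·25 = -91, t = 41 − 3·(-64) = 233  (check: 530·(-91) + 207·233 = 1)
The row with r = 1 (the gcd) gives the Bezout coefficients s = -91, t = 233.
Result: 530 · (-91) + 207 · (233) = 1.

gcd(530, 207) = 1; s = -91, t = 233 (check: 530·(-91) + 207·233 = 1).


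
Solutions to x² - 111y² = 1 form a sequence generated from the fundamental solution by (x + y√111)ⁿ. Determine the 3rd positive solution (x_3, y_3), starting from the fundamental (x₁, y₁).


Step 1: Find the fundamental solution (x₁, y₁) of x² - 111y² = 1.
  Expand √111 as a continued fraction. a₀ = ⌊√111⌋ = 10; iterate m_{k+1} = d_k·a_k − m_k, d_{k+1} = (111 − m_{k+1}²)/d_k, a_{k+1} = ⌊(a₀ + m_{k+1})/d_{k+1}⌋ (starting m₀ = 0, d₀ = 1), with convergents p_k = a_k·p_{k-1} + p_{k-2}, q_k = a_k·q_{k-1} + q_{k-2} (p₋₁ = 1, q₋₁ = 0):
  k = 0: a₀ = 10; p₀/q₀ = 10/1; p₀² − 111·q₀² = 100 − 111 = -11.
  k = 1: m = 10, d = 11, a = ⌊(10 + 10)/11⌋ = 1; p/q = (1·10 + 1)/(1·1 + 0) = 11/1; p² − 111·q² = 121 − 111 = 10.
  k = 2: m = 1, d = 10, a = ⌊(10 + 1)/10⌋ = 1; p/q = (1·11 + 10)/(1·1 + 1) = 21/2; p² − 111·q² = 441 − 444 = -3.
  k = 3: m = 9, d = 3, a = ⌊(10 + 9)/3⌋ = 6; p/q = (6·21 + 11)/(6·2 + 1) = 137/13; p² − 111·q² = 18769 − 18759 = 10.
  k = 4: m = 9, d = 10, a = ⌊(10 + 9)/10⌋ = 1; p/q = (1·137 + 21)/(1·13 + 2) = 158/15; p² − 111·q² = 24964 − 24975 = -11.
  k = 5: m = 1, d = 11, a = ⌊(10 + 1)/11⌋ = 1; p/q = (1·158 + 137)/(1·15 + 13) = 295/28; p² − 111·q² = 87025 − 87024 = 1.
  The first convergent with p² − 111·q² = 1 gives the fundamental solution (x₁, y₁) = (295, 28).
Step 2: Apply the recurrence (x_{n+1}, y_{n+1}) = (x₁x_n + 111y₁y_n, x₁y_n + y₁x_n) repeatedly.
  From (x_1, y_1) = (295, 28): x_2 = 295·295 + 111·28·28 = 174049; y_2 = 295·28 + 28·295 = 16520.
  From (x_2, y_2) = (174049, 16520): x_3 = 295·174049 + 111·28·16520 = 102688615; y_3 = 295·16520 + 28·174049 = 9746772.
Step 3: Verify x_3² - 111·y_3² = 10544951650618225 - 10544951650618224 = 1 (should be 1). ✓

(x_1, y_1) = (295, 28); (x_3, y_3) = (102688615, 9746772).


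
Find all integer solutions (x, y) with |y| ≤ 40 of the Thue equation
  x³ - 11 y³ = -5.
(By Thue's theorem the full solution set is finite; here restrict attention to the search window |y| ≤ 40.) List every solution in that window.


The equation is x³ - 11y³ = -5. For fixed y, x³ = 11·y³ − 5, so a solution requires the RHS to be a perfect cube.
Strategy: iterate y from -40 to 40, compute RHS = 11·y³ − 5, and check whether it is a (positive or negative) perfect cube.
Check small values of y:
  y = 0: RHS = -5 is not a perfect cube.
  y = 1: RHS = 6 is not a perfect cube.
  y = -1: RHS = -16 is not a perfect cube.
  y = 2: RHS = 83 is not a perfect cube.
  y = -2: RHS = -93 is not a perfect cube.
  y = 3: RHS = 292 is not a perfect cube.
  y = -3: RHS = -302 is not a perfect cube.
Continuing the search up to |y| = 40 finds no solutions either.
No (x, y) in the scanned range satisfies the equation.

No integer solutions with |y| ≤ 40.


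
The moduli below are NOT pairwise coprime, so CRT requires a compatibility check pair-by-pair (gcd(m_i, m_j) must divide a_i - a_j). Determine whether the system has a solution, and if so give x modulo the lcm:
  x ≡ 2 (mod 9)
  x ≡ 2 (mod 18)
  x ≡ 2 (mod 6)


Moduli 9, 18, 6 are not pairwise coprime, so CRT works modulo lcm(m_i) when all pairwise compatibility conditions hold.
Pairwise compatibility: gcd(m_i, m_j) must divide a_i - a_j for every pair.
Merge one congruence at a time:
  Start: x ≡ 2 (mod 9).
  Combine with x ≡ 2 (mod 18): gcd(9, 18) = 9; 2 - 2 = 0, which IS divisible by 9, so compatible.
    Write x = 2 + 9·t and substitute into x ≡ 2 (mod 18): 9·t ≡ 2 − 2 = 0 (mod 18).
    Divide the congruence (and modulus) by g = 9: 1·t ≡ 0 (mod 2).
    So t ≡ 0 (mod 2).
    Then x = 2 + 9·0 = 2, valid modulo lcm(9, 18) = 18: x ≡ 2 (mod 18).
  Combine with x ≡ 2 (mod 6): gcd(18, 6) = 6; 2 - 2 = 0, which IS divisible by 6, so compatible.
    Write x = 2 + 18·t and substitute into x ≡ 2 (mod 6): 18·t ≡ 2 − 2 = 0 (mod 6).
    Divide the congruence (and modulus) by g = 6: 3·t ≡ 0 (mod 1).
    Modulo 1 every t works; take t = 0.
    Then x = 2 + 18·0 = 2, valid modulo lcm(18, 6) = 18: x ≡ 2 (mod 18).
Verify: 2 mod 9 = 2, 2 mod 18 = 2, 2 mod 6 = 2.

x ≡ 2 (mod 18).


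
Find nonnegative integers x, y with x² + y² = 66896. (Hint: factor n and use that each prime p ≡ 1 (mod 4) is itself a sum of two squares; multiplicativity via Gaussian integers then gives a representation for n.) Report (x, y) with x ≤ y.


Step 1: Factor n = 66896 = 2^4 · 37 · 113.
Step 2: Check the mod-4 condition on each prime factor: 2 = 2 (special); 37 ≡ 1 (mod 4), exponent 1; 113 ≡ 1 (mod 4), exponent 1.
All primes ≡ 3 (mod 4) appear to even exponent (or don't appear), so by the two-squares theorem n IS expressible as a sum of two squares.
Step 3: Build a representation. Group n = k² · m with k = 4 and m = 37 · 113 = 4181 (a product of primes ≡ 1 (mod 4)); a representation of m scales to one of n via (k·x)² + (k·y)² = k²(x² + y²). Each prime p ≡ 1 (mod 4) is itself a sum of two squares; find a² by testing p − a² for a perfect square:
  37: 37 − 1² = 36 = 6² ⇒ 37 = 1² + 6².
  113: 113 − 1² = 112, 113 − 2² = 109, 113 − 3² = 104, 113 − 4² = 97, 113 − 5² = 88, 113 − 6² = 77, 113 − 7² = 64 = 8² ⇒ 113 = 7² + 8².
  Combine using the Brahmagupta–Fibonacci identity (a² + b²)(c² + d²) = (ac − bd)² + (ad + bc)² = (ac + bd)² + (ad − bc)²:
  37 · 113 = 4181: from (1² + 6²)(7² + 8²), take (1·7 − 6·8, 1·8 + 6·7) = (7 − 48, 8 + 42) = (-41, 50); dropping signs (only squares matter) gives (41, 50); check 41² + 50² = 1681 + 2500 = 4181 ✓.
  Scale by k = 4: (4·41, 4·50) = (164, 200).
Step 4: Order so x ≤ y and verify: 164² + 200² = 26896 + 40000 = 66896 = n. ✓

n = 66896 = 164² + 200² (one valid representation with x ≤ y).


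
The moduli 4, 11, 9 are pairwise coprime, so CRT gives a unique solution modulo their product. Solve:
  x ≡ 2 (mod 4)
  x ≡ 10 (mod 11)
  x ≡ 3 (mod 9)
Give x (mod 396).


Moduli 4, 11, 9 are pairwise coprime; by CRT there is a unique solution modulo M = 4 · 11 · 9 = 396.
Solve pairwise, accumulating the modulus:
  Start with x ≡ 2 (mod 4).
  Combine with x ≡ 10 (mod 11): since gcd(4, 11) = 1, we get a unique residue mod 44.
    Write x = 2 + 4·t and substitute into x ≡ 10 (mod 11): 4·t ≡ 10 − 2 = 8 (mod 11).
    The inverse of 4 mod 11 is 3 (since 4·3 = 12 = 1·11 + 1), so t ≡ 3·8 = 24 ≡ 2 (mod 11).
    Then x = 2 + 4·2 = 10, valid modulo lcm(4, 11) = 44: x ≡ 10 (mod 44).
  Combine with x ≡ 3 (mod 9): since gcd(44, 9) = 1, we get a unique residue mod 396.
    Write x = 10 + 44·t and substitute into x ≡ 3 (mod 9): 44·t ≡ 3 − 10 = -7 (mod 9).
    Reduce coefficients mod 9: 8·t ≡ 2 (mod 9).
    The inverse of 8 mod 9 is 8 (since 8·8 = 64 = 7·9 + 1), so t ≡ 8·2 = 16 ≡ 7 (mod 9).
    Then x = 10 + 44·7 = 318, valid modulo lcm(44, 9) = 396: x ≡ 318 (mod 396).
Verify: 318 mod 4 = 2 ✓, 318 mod 11 = 10 ✓, 318 mod 9 = 3 ✓.

x ≡ 318 (mod 396).


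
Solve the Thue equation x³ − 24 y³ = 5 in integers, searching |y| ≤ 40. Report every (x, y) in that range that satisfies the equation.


The equation is x³ - 24y³ = 5. For fixed y, x³ = 24·y³ + 5, so a solution requires the RHS to be a perfect cube.
Strategy: iterate y from -40 to 40, compute RHS = 24·y³ + 5, and check whether it is a (positive or negative) perfect cube.
Check small values of y:
  y = 0: RHS = 5 is not a perfect cube.
  y = 1: RHS = 29 is not a perfect cube.
  y = -1: RHS = -19 is not a perfect cube.
  y = 2: RHS = 197 is not a perfect cube.
  y = -2: RHS = -187 is not a perfect cube.
  y = 3: RHS = 653 is not a perfect cube.
  y = -3: RHS = -643 is not a perfect cube.
Continuing the search up to |y| = 40 finds no solutions either.
No (x, y) in the scanned range satisfies the equation.

No integer solutions with |y| ≤ 40.


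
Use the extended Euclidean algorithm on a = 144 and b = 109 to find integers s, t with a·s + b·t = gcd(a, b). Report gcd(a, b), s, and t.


Euclidean algorithm on (144, 109) — divide until remainder is 0:
  144 = 1 · 109 + 35
  109 = 3 · 35 + 4
  35 = 8 · 4 + 3
  4 = 1 · 3 + 1
  3 = 3 · 1 + 0
gcd(144, 109) = 1.
Track Bezout coefficients alongside the remainders: start with r₀ = 144 = a·1 + b·0 (s = 1, t = 0) and r₁ = 109 = a·0 + b·1 (s = 0, t = 1); each new remainder r_{k+1} = r_{k-1} − q_k·r_k inherits s_{k+1} = s_{k-1} − q_k·s_k, t_{k+1} = t_{k-1} − q_k·t_k, so r_k = a·s_k + b·t_k at every step:
  q = 1: r = 35, s = 1 − 1·0 = 1, t = 0 − 1·1 = -1  (check: 144·1 + 109·(-1) = 35)
  q = 3: r = 4, s = 0 − 3·1 = -3, t = 1 − 3·(-1) = 4  (check: 144·(-3) + 109·4 = 4)
  q = 8: r = 3, s = 1 − 8·(-3) = 25, t = -1 − 8·4 = -33  (check: 144·25 + 109·(-33) = 3)
  q = 1: r = 1, s = -3 − 1·25 = -28, t = 4 − 1·(-33) = 37  (check: 144·(-28) + 109·37 = 1)
The row with r = 1 (the gcd) gives the Bezout coefficients s = -28, t = 37.
Result: 144 · (-28) + 109 · (37) = 1.

gcd(144, 109) = 1; s = -28, t = 37 (check: 144·(-28) + 109·37 = 1).


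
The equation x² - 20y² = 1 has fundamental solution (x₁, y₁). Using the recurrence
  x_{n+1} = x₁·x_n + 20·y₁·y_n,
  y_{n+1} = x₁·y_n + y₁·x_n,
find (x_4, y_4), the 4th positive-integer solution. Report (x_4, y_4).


Step 1: Find the fundamental solution (x₁, y₁) of x² - 20y² = 1.
  Expand √20 as a continued fraction. a₀ = ⌊√20⌋ = 4; iterate m_{k+1} = d_k·a_k − m_k, d_{k+1} = (20 − m_{k+1}²)/d_k, a_{k+1} = ⌊(a₀ + m_{k+1})/d_{k+1}⌋ (starting m₀ = 0, d₀ = 1), with convergents p_k = a_k·p_{k-1} + p_{k-2}, q_k = a_k·q_{k-1} + q_{k-2} (p₋₁ = 1, q₋₁ = 0):
  k = 0: a₀ = 4; p₀/q₀ = 4/1; p₀² − 20·q₀² = 16 − 20 = -4.
  k = 1: m = 4, d = 4, a = ⌊(4 + 4)/4⌋ = 2; p/q = (2·4 + 1)/(2·1 + 0) = 9/2; p² − 20·q² = 81 − 80 = 1.
  The first convergent with p² − 20·q² = 1 gives the fundamental solution (x₁, y₁) = (9, 2).
Step 2: Apply the recurrence (x_{n+1}, y_{n+1}) = (x₁x_n + 20y₁y_n, x₁y_n + y₁x_n) repeatedly.
  From (x_1, y_1) = (9, 2): x_2 = 9·9 + 20·2·2 = 161; y_2 = 9·2 + 2·9 = 36.
  From (x_2, y_2) = (161, 36): x_3 = 9·161 + 20·2·36 = 2889; y_3 = 9·36 + 2·161 = 646.
  From (x_3, y_3) = (2889, 646): x_4 = 9·2889 + 20·2·646 = 51841; y_4 = 9·646 + 2·2889 = 11592.
Step 3: Verify x_4² - 20·y_4² = 2687489281 - 2687489280 = 1 (should be 1). ✓

(x_1, y_1) = (9, 2); (x_4, y_4) = (51841, 11592).


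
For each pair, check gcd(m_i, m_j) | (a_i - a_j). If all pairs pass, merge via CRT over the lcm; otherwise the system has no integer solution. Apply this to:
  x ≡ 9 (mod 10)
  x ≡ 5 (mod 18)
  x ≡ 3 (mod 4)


Moduli 10, 18, 4 are not pairwise coprime, so CRT works modulo lcm(m_i) when all pairwise compatibility conditions hold.
Pairwise compatibility: gcd(m_i, m_j) must divide a_i - a_j for every pair.
Merge one congruence at a time:
  Start: x ≡ 9 (mod 10).
  Combine with x ≡ 5 (mod 18): gcd(10, 18) = 2; 5 - 9 = -4, which IS divisible by 2, so compatible.
    Write x = 9 + 10·t and substitute into x ≡ 5 (mod 18): 10·t ≡ 5 − 9 = -4 (mod 18).
    Divide the congruence (and modulus) by g = 2: 5·t ≡ -2 (mod 9).
    Reduce coefficients mod 9: 5·t ≡ 7 (mod 9).
    The inverse of 5 mod 9 is 2 (since 5·2 = 10 = 1·9 + 1), so t ≡ 2·7 = 14 ≡ 5 (mod 9).
    Then x = 9 + 10·5 = 59, valid modulo lcm(10, 18) = 90: x ≡ 59 (mod 90).
  Combine with x ≡ 3 (mod 4): gcd(90, 4) = 2; 3 - 59 = -56, which IS divisible by 2, so compatible.
    Write x = 59 + 90·t and substitute into x ≡ 3 (mod 4): 90·t ≡ 3 − 59 = -56 (mod 4).
    Divide the congruence (and modulus) by g = 2: 45·t ≡ -28 (mod 2).
    Reduce coefficients mod 2: 1·t ≡ 0 (mod 2).
    So t ≡ 0 (mod 2).
    Then x = 59 + 90·0 = 59, valid modulo lcm(90, 4) = 180: x ≡ 59 (mod 180).
Verify: 59 mod 10 = 9, 59 mod 18 = 5, 59 mod 4 = 3.

x ≡ 59 (mod 180).


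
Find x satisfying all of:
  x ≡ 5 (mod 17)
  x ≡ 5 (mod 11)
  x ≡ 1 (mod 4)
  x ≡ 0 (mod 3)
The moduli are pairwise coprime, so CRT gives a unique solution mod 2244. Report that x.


Product of moduli M = 17 · 11 · 4 · 3 = 2244.
Merge one congruence at a time:
  Start: x ≡ 5 (mod 17).
  Combine with x ≡ 5 (mod 11); new modulus lcm = 187.
    Write x = 5 + 17·t and substitute into x ≡ 5 (mod 11): 17·t ≡ 5 − 5 = 0 (mod 11).
    Reduce coefficients mod 11: 6·t ≡ 0 (mod 11).
    The inverse of 6 mod 11 is 2 (since 6·2 = 12 = 1·11 + 1), so t ≡ 2·0 = 0 ≡ 0 (mod 11).
    Then x = 5 + 17·0 = 5, valid modulo lcm(17, 11) = 187: x ≡ 5 (mod 187).
  Combine with x ≡ 1 (mod 4); new modulus lcm = 748.
    Write x = 5 + 187·t and substitute into x ≡ 1 (mod 4): 187·t ≡ 1 − 5 = -4 (mod 4).
    Reduce coefficients mod 4: 3·t ≡ 0 (mod 4).
    The inverse of 3 mod 4 is 3 (since 3·3 = 9 = 2·4 + 1), so t ≡ 3·0 = 0 ≡ 0 (mod 4).
    Then x = 5 + 187·0 = 5, valid modulo lcm(187, 4) = 748: x ≡ 5 (mod 748).
  Combine with x ≡ 0 (mod 3); new modulus lcm = 2244.
    Write x = 5 + 748·t and substitute into x ≡ 0 (mod 3): 748·t ≡ 0 − 5 = -5 (mod 3).
    Reduce coefficients mod 3: 1·t ≡ 1 (mod 3).
    So t ≡ 1 (mod 3).
    Then x = 5 + 748·1 = 753, valid modulo lcm(748, 3) = 2244: x ≡ 753 (mod 2244).
Verify against each original: 753 mod 17 = 5, 753 mod 11 = 5, 753 mod 4 = 1, 753 mod 3 = 0.

x ≡ 753 (mod 2244).


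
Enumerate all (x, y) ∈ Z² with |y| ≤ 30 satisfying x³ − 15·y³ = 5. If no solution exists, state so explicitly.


The equation is x³ - 15y³ = 5. For fixed y, x³ = 15·y³ + 5, so a solution requires the RHS to be a perfect cube.
Strategy: iterate y from -30 to 30, compute RHS = 15·y³ + 5, and check whether it is a (positive or negative) perfect cube.
Check small values of y:
  y = 0: RHS = 5 is not a perfect cube.
  y = 1: RHS = 20 is not a perfect cube.
  y = -1: RHS = -10 is not a perfect cube.
  y = 2: RHS = 125 = (5)³ ⇒ x = 5 works.
  y = -2: RHS = -115 is not a perfect cube.
  y = 3: RHS = 410 is not a perfect cube.
  y = -3: RHS = -400 is not a perfect cube.
Continuing the search up to |y| = 30 finds no further solutions beyond those listed.
Collected solutions: (5, 2).

Solutions (with |y| ≤ 30): (5, 2).


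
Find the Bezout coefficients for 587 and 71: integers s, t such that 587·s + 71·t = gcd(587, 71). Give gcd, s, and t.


Euclidean algorithm on (587, 71) — divide until remainder is 0:
  587 = 8 · 71 + 19
  71 = 3 · 19 + 14
  19 = 1 · 14 + 5
  14 = 2 · 5 + 4
  5 = 1 · 4 + 1
  4 = 4 · 1 + 0
gcd(587, 71) = 1.
Track Bezout coefficients alongside the remainders: start with r₀ = 587 = a·1 + b·0 (s = 1, t = 0) and r₁ = 71 = a·0 + b·1 (s = 0, t = 1); each new remainder r_{k+1} = r_{k-1} − q_k·r_k inherits s_{k+1} = s_{k-1} − q_k·s_k, t_{k+1} = t_{k-1} − q_k·t_k, so r_k = a·s_k + b·t_k at every step:
  q = 8: r = 19, s = 1 − 8·0 = 1, t = 0 − 8·1 = -8  (check: 587·1 + 71·(-8) = 19)
  q = 3: r = 14, s = 0 − 3·1 = -3, t = 1 − 3·(-8) = 25  (check: 587·(-3) + 71·25 = 14)
  q = 1: r = 5, s = 1 − 1·(-3) = 4, t = -8 − 1·25 = -33  (check: 587·4 + 71·(-33) = 5)
  q = 2: r = 4, s = -3 − 2·4 = -11, t = 25 − 2·(-33) = 91  (check: 587·(-11) + 71·91 = 4)
  q = 1: r = 1, s = 4 − 1·(-11) = 15, t = -33 − 1·91 = -124  (check: 587·15 + 71·(-124) = 1)
The row with r = 1 (the gcd) gives the Bezout coefficients s = 15, t = -124.
Result: 587 · (15) + 71 · (-124) = 1.

gcd(587, 71) = 1; s = 15, t = -124 (check: 587·15 + 71·(-124) = 1).


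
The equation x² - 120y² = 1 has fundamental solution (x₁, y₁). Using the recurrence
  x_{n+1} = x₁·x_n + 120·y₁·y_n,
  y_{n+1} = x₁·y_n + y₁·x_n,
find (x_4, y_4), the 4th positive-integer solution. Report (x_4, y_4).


Step 1: Find the fundamental solution (x₁, y₁) of x² - 120y² = 1.
  Expand √120 as a continued fraction. a₀ = ⌊√120⌋ = 10; iterate m_{k+1} = d_k·a_k − m_k, d_{k+1} = (120 − m_{k+1}²)/d_k, a_{k+1} = ⌊(a₀ + m_{k+1})/d_{k+1}⌋ (starting m₀ = 0, d₀ = 1), with convergents p_k = a_k·p_{k-1} + p_{k-2}, q_k = a_k·q_{k-1} + q_{k-2} (p₋₁ = 1, q₋₁ = 0):
  k = 0: a₀ = 10; p₀/q₀ = 10/1; p₀² − 120·q₀² = 100 − 120 = -20.
  k = 1: m = 10, d = 20, a = ⌊(10 + 10)/20⌋ = 1; p/q = (1·10 + 1)/(1·1 + 0) = 11/1; p² − 120·q² = 121 − 120 = 1.
  The first convergent with p² − 120·q² = 1 gives the fundamental solution (x₁, y₁) = (11, 1).
Step 2: Apply the recurrence (x_{n+1}, y_{n+1}) = (x₁x_n + 120y₁y_n, x₁y_n + y₁x_n) repeatedly.
  From (x_1, y_1) = (11, 1): x_2 = 11·11 + 120·1·1 = 241; y_2 = 11·1 + 1·11 = 22.
  From (x_2, y_2) = (241, 22): x_3 = 11·241 + 120·1·22 = 5291; y_3 = 11·22 + 1·241 = 483.
  From (x_3, y_3) = (5291, 483): x_4 = 11·5291 + 120·1·483 = 116161; y_4 = 11·483 + 1·5291 = 10604.
Step 3: Verify x_4² - 120·y_4² = 13493377921 - 13493377920 = 1 (should be 1). ✓

(x_1, y_1) = (11, 1); (x_4, y_4) = (116161, 10604).


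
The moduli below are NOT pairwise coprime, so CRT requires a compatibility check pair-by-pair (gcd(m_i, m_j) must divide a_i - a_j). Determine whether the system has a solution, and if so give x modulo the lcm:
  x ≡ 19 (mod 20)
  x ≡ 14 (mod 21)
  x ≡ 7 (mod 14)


Moduli 20, 21, 14 are not pairwise coprime, so CRT works modulo lcm(m_i) when all pairwise compatibility conditions hold.
Pairwise compatibility: gcd(m_i, m_j) must divide a_i - a_j for every pair.
Merge one congruence at a time:
  Start: x ≡ 19 (mod 20).
  Combine with x ≡ 14 (mod 21): gcd(20, 21) = 1; 14 - 19 = -5, which IS divisible by 1, so compatible.
    Write x = 19 + 20·t and substitute into x ≡ 14 (mod 21): 20·t ≡ 14 − 19 = -5 (mod 21).
    Reduce coefficients mod 21: 20·t ≡ 16 (mod 21).
    The inverse of 20 mod 21 is 20 (since 20·20 = 400 = 19·21 + 1), so t ≡ 20·16 = 320 ≡ 5 (mod 21).
    Then x = 19 + 20·5 = 119, valid modulo lcm(20, 21) = 420: x ≡ 119 (mod 420).
  Combine with x ≡ 7 (mod 14): gcd(420, 14) = 14; 7 - 119 = -112, which IS divisible by 14, so compatible.
    Write x = 119 + 420·t and substitute into x ≡ 7 (mod 14): 420·t ≡ 7 − 119 = -112 (mod 14).
    Divide the congruence (and modulus) by g = 14: 30·t ≡ -8 (mod 1).
    Modulo 1 every t works; take t = 0.
    Then x = 119 + 420·0 = 119, valid modulo lcm(420, 14) = 420: x ≡ 119 (mod 420).
Verify: 119 mod 20 = 19, 119 mod 21 = 14, 119 mod 14 = 7.

x ≡ 119 (mod 420).


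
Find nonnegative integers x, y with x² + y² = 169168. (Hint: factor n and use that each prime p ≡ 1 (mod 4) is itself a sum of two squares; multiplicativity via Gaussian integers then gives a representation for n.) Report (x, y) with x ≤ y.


Step 1: Factor n = 169168 = 2^4 · 97 · 109.
Step 2: Check the mod-4 condition on each prime factor: 2 = 2 (special); 97 ≡ 1 (mod 4), exponent 1; 109 ≡ 1 (mod 4), exponent 1.
All primes ≡ 3 (mod 4) appear to even exponent (or don't appear), so by the two-squares theorem n IS expressible as a sum of two squares.
Step 3: Build a representation. Group n = k² · m with k = 4 and m = 97 · 109 = 10573 (a product of primes ≡ 1 (mod 4)); a representation of m scales to one of n via (k·x)² + (k·y)² = k²(x² + y²). Each prime p ≡ 1 (mod 4) is itself a sum of two squares; find a² by testing p − a² for a perfect square:
  97: 97 − 1² = 96, 97 − 2² = 93, 97 − 3² = 88, 97 − 4² = 81 = 9² ⇒ 97 = 4² + 9².
  109: 109 − 1² = 108, 109 − 2² = 105, 109 − 3² = 100 = 10² ⇒ 109 = 3² + 10².
  Combine using the Brahmagupta–Fibonacci identity (a² + b²)(c² + d²) = (ac − bd)² + (ad + bc)² = (ac + bd)² + (ad − bc)²:
  97 · 109 = 10573: from (4² + 9²)(3² + 10²), take (4·3 − 9·10, 4·10 + 9·3) = (12 − 90, 40 + 27) = (-78, 67); dropping signs (only squares matter) gives (78, 67); check 78² + 67² = 6084 + 4489 = 10573 ✓.
  Scale by k = 4: (4·78, 4·67) = (312, 268).
Step 4: Order so x ≤ y and verify: 268² + 312² = 71824 + 97344 = 169168 = n. ✓

n = 169168 = 268² + 312² (one valid representation with x ≤ y).


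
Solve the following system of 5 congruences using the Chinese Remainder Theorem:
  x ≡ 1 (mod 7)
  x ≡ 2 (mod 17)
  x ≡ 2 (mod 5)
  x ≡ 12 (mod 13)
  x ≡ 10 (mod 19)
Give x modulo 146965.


Product of moduli M = 7 · 17 · 5 · 13 · 19 = 146965.
Merge one congruence at a time:
  Start: x ≡ 1 (mod 7).
  Combine with x ≡ 2 (mod 17); new modulus lcm = 119.
    Write x = 1 + 7·t and substitute into x ≡ 2 (mod 17): 7·t ≡ 2 − 1 = 1 (mod 17).
    The inverse of 7 mod 17 is 5 (since 7·5 = 35 = 2·17 + 1), so t ≡ 5·1 = 5 ≡ 5 (mod 17).
    Then x = 1 + 7·5 = 36, valid modulo lcm(7, 17) = 119: x ≡ 36 (mod 119).
  Combine with x ≡ 2 (mod 5); new modulus lcm = 595.
    Write x = 36 + 119·t and substitute into x ≡ 2 (mod 5): 119·t ≡ 2 − 36 = -34 (mod 5).
    Reduce coefficients mod 5: 4·t ≡ 1 (mod 5).
    The inverse of 4 mod 5 is 4 (since 4·4 = 16 = 3·5 + 1), so t ≡ 4·1 = 4 ≡ 4 (mod 5).
    Then x = 36 + 119·4 = 512, valid modulo lcm(119, 5) = 595: x ≡ 512 (mod 595).
  Combine with x ≡ 12 (mod 13); new modulus lcm = 7735.
    Write x = 512 + 595·t and substitute into x ≡ 12 (mod 13): 595·t ≡ 12 − 512 = -500 (mod 13).
    Reduce coefficients mod 13: 10·t ≡ 7 (mod 13).
    The inverse of 10 mod 13 is 4 (since 10·4 = 40 = 3·13 + 1), so t ≡ 4·7 = 28 ≡ 2 (mod 13).
    Then x = 512 + 595·2 = 1702, valid modulo lcm(595, 13) = 7735: x ≡ 1702 (mod 7735).
  Combine with x ≡ 10 (mod 19); new modulus lcm = 146965.
    Write x = 1702 + 7735·t and substitute into x ≡ 10 (mod 19): 7735·t ≡ 10 − 1702 = -1692 (mod 19).
    Reduce coefficients mod 19: 2·t ≡ 18 (mod 19).
    The inverse of 2 mod 19 is 10 (since 2·10 = 20 = 1·19 + 1), so t ≡ 10·18 = 180 ≡ 9 (mod 19).
    Then x = 1702 + 7735·9 = 71317, valid modulo lcm(7735, 19) = 146965: x ≡ 71317 (mod 146965).
Verify against each original: 71317 mod 7 = 1, 71317 mod 17 = 2, 71317 mod 5 = 2, 71317 mod 13 = 12, 71317 mod 19 = 10.

x ≡ 71317 (mod 146965).


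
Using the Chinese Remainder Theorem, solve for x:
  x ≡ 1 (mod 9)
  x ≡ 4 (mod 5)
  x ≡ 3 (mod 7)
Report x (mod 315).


Moduli 9, 5, 7 are pairwise coprime; by CRT there is a unique solution modulo M = 9 · 5 · 7 = 315.
Solve pairwise, accumulating the modulus:
  Start with x ≡ 1 (mod 9).
  Combine with x ≡ 4 (mod 5): since gcd(9, 5) = 1, we get a unique residue mod 45.
    Write x = 1 + 9·t and substitute into x ≡ 4 (mod 5): 9·t ≡ 4 − 1 = 3 (mod 5).
    Reduce coefficients mod 5: 4·t ≡ 3 (mod 5).
    The inverse of 4 mod 5 is 4 (since 4·4 = 16 = 3·5 + 1), so t ≡ 4·3 = 12 ≡ 2 (mod 5).
    Then x = 1 + 9·2 = 19, valid modulo lcm(9, 5) = 45: x ≡ 19 (mod 45).
  Combine with x ≡ 3 (mod 7): since gcd(45, 7) = 1, we get a unique residue mod 315.
    Write x = 19 + 45·t and substitute into x ≡ 3 (mod 7): 45·t ≡ 3 − 19 = -16 (mod 7).
    Reduce coefficients mod 7: 3·t ≡ 5 (mod 7).
    The inverse of 3 mod 7 is 5 (since 3·5 = 15 = 2·7 + 1), so t ≡ 5·5 = 25 ≡ 4 (mod 7).
    Then x = 19 + 45·4 = 199, valid modulo lcm(45, 7) = 315: x ≡ 199 (mod 315).
Verify: 199 mod 9 = 1 ✓, 199 mod 5 = 4 ✓, 199 mod 7 = 3 ✓.

x ≡ 199 (mod 315).


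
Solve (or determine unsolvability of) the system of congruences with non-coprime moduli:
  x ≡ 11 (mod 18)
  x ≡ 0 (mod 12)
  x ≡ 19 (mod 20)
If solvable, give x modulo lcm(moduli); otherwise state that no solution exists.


Moduli 18, 12, 20 are not pairwise coprime, so CRT works modulo lcm(m_i) when all pairwise compatibility conditions hold.
Pairwise compatibility: gcd(m_i, m_j) must divide a_i - a_j for every pair.
Merge one congruence at a time:
  Start: x ≡ 11 (mod 18).
  Combine with x ≡ 0 (mod 12): gcd(18, 12) = 6, and 0 - 11 = -11 is NOT divisible by 6.
    ⇒ system is inconsistent (no integer solution).

No solution (the system is inconsistent).


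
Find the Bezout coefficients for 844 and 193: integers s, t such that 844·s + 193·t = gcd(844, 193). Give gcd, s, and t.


Euclidean algorithm on (844, 193) — divide until remainder is 0:
  844 = 4 · 193 + 72
  193 = 2 · 72 + 49
  72 = 1 · 49 + 23
  49 = 2 · 23 + 3
  23 = 7 · 3 + 2
  3 = 1 · 2 + 1
  2 = 2 · 1 + 0
gcd(844, 193) = 1.
Track Bezout coefficients alongside the remainders: start with r₀ = 844 = a·1 + b·0 (s = 1, t = 0) and r₁ = 193 = a·0 + b·1 (s = 0, t = 1); each new remainder r_{k+1} = r_{k-1} − q_k·r_k inherits s_{k+1} = s_{k-1} − q_k·s_k, t_{k+1} = t_{k-1} − q_k·t_k, so r_k = a·s_k + b·t_k at every step:
  q = 4: r = 72, s = 1 − 4·0 = 1, t = 0 − 4·1 = -4  (check: 844·1 + 193·(-4) = 72)
  q = 2: r = 49, s = 0 − 2·1 = -2, t = 1 − 2·(-4) = 9  (check: 844·(-2) + 193·9 = 49)
  q = 1: r = 23, s = 1 − 1·(-2) = 3, t = -4 − 1·9 = -13  (check: 844·3 + 193·(-13) = 23)
  q = 2: r = 3, s = -2 − 2·3 = -8, t = 9 − 2·(-13) = 35  (check: 844·(-8) + 193·35 = 3)
  q = 7: r = 2, s = 3 − 7·(-8) = 59, t = -13 − 7·35 = -258  (check: 844·59 + 193·(-258) = 2)
  q = 1: r = 1, s = -8 − 1·59 = -67, t = 35 − 1·(-258) = 293  (check: 844·(-67) + 193·293 = 1)
The row with r = 1 (the gcd) gives the Bezout coefficients s = -67, t = 293.
Result: 844 · (-67) + 193 · (293) = 1.

gcd(844, 193) = 1; s = -67, t = 293 (check: 844·(-67) + 193·293 = 1).


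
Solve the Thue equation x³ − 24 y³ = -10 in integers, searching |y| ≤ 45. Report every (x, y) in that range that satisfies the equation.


The equation is x³ - 24y³ = -10. For fixed y, x³ = 24·y³ − 10, so a solution requires the RHS to be a perfect cube.
Strategy: iterate y from -45 to 45, compute RHS = 24·y³ − 10, and check whether it is a (positive or negative) perfect cube.
Check small values of y:
  y = 0: RHS = -10 is not a perfect cube.
  y = 1: RHS = 14 is not a perfect cube.
  y = -1: RHS = -34 is not a perfect cube.
  y = 2: RHS = 182 is not a perfect cube.
  y = -2: RHS = -202 is not a perfect cube.
  y = 3: RHS = 638 is not a perfect cube.
  y = -3: RHS = -658 is not a perfect cube.
Continuing the search up to |y| = 45 finds no solutions either.
No (x, y) in the scanned range satisfies the equation.

No integer solutions with |y| ≤ 45.


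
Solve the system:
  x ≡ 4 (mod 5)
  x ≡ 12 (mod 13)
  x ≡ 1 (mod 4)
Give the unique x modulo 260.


Moduli 5, 13, 4 are pairwise coprime; by CRT there is a unique solution modulo M = 5 · 13 · 4 = 260.
Solve pairwise, accumulating the modulus:
  Start with x ≡ 4 (mod 5).
  Combine with x ≡ 12 (mod 13): since gcd(5, 13) = 1, we get a unique residue mod 65.
    Write x = 4 + 5·t and substitute into x ≡ 12 (mod 13): 5·t ≡ 12 − 4 = 8 (mod 13).
    The inverse of 5 mod 13 is 8 (since 5·8 = 40 = 3·13 + 1), so t ≡ 8·8 = 64 ≡ 12 (mod 13).
    Then x = 4 + 5·12 = 64, valid modulo lcm(5, 13) = 65: x ≡ 64 (mod 65).
  Combine with x ≡ 1 (mod 4): since gcd(65, 4) = 1, we get a unique residue mod 260.
    Write x = 64 + 65·t and substitute into x ≡ 1 (mod 4): 65·t ≡ 1 − 64 = -63 (mod 4).
    Reduce coefficients mod 4: 1·t ≡ 1 (mod 4).
    So t ≡ 1 (mod 4).
    Then x = 64 + 65·1 = 129, valid modulo lcm(65, 4) = 260: x ≡ 129 (mod 260).
Verify: 129 mod 5 = 4 ✓, 129 mod 13 = 12 ✓, 129 mod 4 = 1 ✓.

x ≡ 129 (mod 260).


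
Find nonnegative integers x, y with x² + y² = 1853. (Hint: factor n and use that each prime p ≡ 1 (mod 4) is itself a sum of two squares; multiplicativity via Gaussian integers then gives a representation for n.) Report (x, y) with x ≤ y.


Step 1: Factor n = 1853 = 17 · 109.
Step 2: Check the mod-4 condition on each prime factor: 17 ≡ 1 (mod 4), exponent 1; 109 ≡ 1 (mod 4), exponent 1.
All primes ≡ 3 (mod 4) appear to even exponent (or don't appear), so by the two-squares theorem n IS expressible as a sum of two squares.
Step 3: Build a representation. Here n = 17 · 109 is a product of primes ≡ 1 (mod 4). Each prime p ≡ 1 (mod 4) is itself a sum of two squares; find a² by testing p − a² for a perfect square:
  17: 17 − 1² = 16 = 4² ⇒ 17 = 1² + 4².
  109: 109 − 1² = 108, 109 − 2² = 105, 109 − 3² = 100 = 10² ⇒ 109 = 3² + 10².
  Combine using the Brahmagupta–Fibonacci identity (a² + b²)(c² + d²) = (ac − bd)² + (ad + bc)² = (ac + bd)² + (ad − bc)²:
  17 · 109 = 1853: from (1² + 4²)(3² + 10²), take (1·3 − 4·10, 1·10 + 4·3) = (3 − 40, 10 + 12) = (-37, 22); dropping signs (only squares matter) gives (37, 22); check 37² + 22² = 1369 + 484 = 1853 ✓.
Step 4: Order so x ≤ y and verify: 22² + 37² = 484 + 1369 = 1853 = n. ✓

n = 1853 = 22² + 37² (one valid representation with x ≤ y).


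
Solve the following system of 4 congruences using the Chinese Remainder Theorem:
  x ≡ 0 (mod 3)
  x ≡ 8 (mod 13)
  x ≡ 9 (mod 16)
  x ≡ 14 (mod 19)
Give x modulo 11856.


Product of moduli M = 3 · 13 · 16 · 19 = 11856.
Merge one congruence at a time:
  Start: x ≡ 0 (mod 3).
  Combine with x ≡ 8 (mod 13); new modulus lcm = 39.
    Write x = 0 + 3·t and substitute into x ≡ 8 (mod 13): 3·t ≡ 8 − 0 = 8 (mod 13).
    The inverse of 3 mod 13 is 9 (since 3·9 = 27 = 2·13 + 1), so t ≡ 9·8 = 72 ≡ 7 (mod 13).
    Then x = 0 + 3·7 = 21, valid modulo lcm(3, 13) = 39: x ≡ 21 (mod 39).
  Combine with x ≡ 9 (mod 16); new modulus lcm = 624.
    Write x = 21 + 39·t and substitute into x ≡ 9 (mod 16): 39·t ≡ 9 − 21 = -12 (mod 16).
    Reduce coefficients mod 16: 7·t ≡ 4 (mod 16).
    The inverse of 7 mod 16 is 7 (since 7·7 = 49 = 3·16 + 1), so t ≡ 7·4 = 28 ≡ 12 (mod 16).
    Then x = 21 + 39·12 = 489, valid modulo lcm(39, 16) = 624: x ≡ 489 (mod 624).
  Combine with x ≡ 14 (mod 19); new modulus lcm = 11856.
    Write x = 489 + 624·t and substitute into x ≡ 14 (mod 19): 624·t ≡ 14 − 489 = -475 (mod 19).
    Reduce coefficients mod 19: 16·t ≡ 0 (mod 19).
    The inverse of 16 mod 19 is 6 (since 16·6 = 96 = 5·19 + 1), so t ≡ 6·0 = 0 ≡ 0 (mod 19).
    Then x = 489 + 624·0 = 489, valid modulo lcm(624, 19) = 11856: x ≡ 489 (mod 11856).
Verify against each original: 489 mod 3 = 0, 489 mod 13 = 8, 489 mod 16 = 9, 489 mod 19 = 14.

x ≡ 489 (mod 11856).


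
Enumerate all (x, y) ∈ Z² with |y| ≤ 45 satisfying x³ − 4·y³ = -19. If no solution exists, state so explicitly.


The equation is x³ - 4y³ = -19. For fixed y, x³ = 4·y³ − 19, so a solution requires the RHS to be a perfect cube.
Strategy: iterate y from -45 to 45, compute RHS = 4·y³ − 19, and check whether it is a (positive or negative) perfect cube.
Check small values of y:
  y = 0: RHS = -19 is not a perfect cube.
  y = 1: RHS = -15 is not a perfect cube.
  y = -1: RHS = -23 is not a perfect cube.
  y = 2: RHS = 13 is not a perfect cube.
  y = -2: RHS = -51 is not a perfect cube.
  y = 3: RHS = 89 is not a perfect cube.
  y = -3: RHS = -127 is not a perfect cube.
Continuing the search up to |y| = 45 finds no solutions either.
No (x, y) in the scanned range satisfies the equation.

No integer solutions with |y| ≤ 45.


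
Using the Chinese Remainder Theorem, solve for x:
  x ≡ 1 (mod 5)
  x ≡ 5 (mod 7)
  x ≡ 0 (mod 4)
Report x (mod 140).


Moduli 5, 7, 4 are pairwise coprime; by CRT there is a unique solution modulo M = 5 · 7 · 4 = 140.
Solve pairwise, accumulating the modulus:
  Start with x ≡ 1 (mod 5).
  Combine with x ≡ 5 (mod 7): since gcd(5, 7) = 1, we get a unique residue mod 35.
    Write x = 1 + 5·t and substitute into x ≡ 5 (mod 7): 5·t ≡ 5 − 1 = 4 (mod 7).
    The inverse of 5 mod 7 is 3 (since 5·3 = 15 = 2·7 + 1), so t ≡ 3·4 = 12 ≡ 5 (mod 7).
    Then x = 1 + 5·5 = 26, valid modulo lcm(5, 7) = 35: x ≡ 26 (mod 35).
  Combine with x ≡ 0 (mod 4): since gcd(35, 4) = 1, we get a unique residue mod 140.
    Write x = 26 + 35·t and substitute into x ≡ 0 (mod 4): 35·t ≡ 0 − 26 = -26 (mod 4).
    Reduce coefficients mod 4: 3·t ≡ 2 (mod 4).
    The inverse of 3 mod 4 is 3 (since 3·3 = 9 = 2·4 + 1), so t ≡ 3·2 = 6 ≡ 2 (mod 4).
    Then x = 26 + 35·2 = 96, valid modulo lcm(35, 4) = 140: x ≡ 96 (mod 140).
Verify: 96 mod 5 = 1 ✓, 96 mod 7 = 5 ✓, 96 mod 4 = 0 ✓.

x ≡ 96 (mod 140).


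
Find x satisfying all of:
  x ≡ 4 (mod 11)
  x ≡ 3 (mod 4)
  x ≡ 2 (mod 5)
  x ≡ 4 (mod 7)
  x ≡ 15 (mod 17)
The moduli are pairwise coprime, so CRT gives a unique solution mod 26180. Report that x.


Product of moduli M = 11 · 4 · 5 · 7 · 17 = 26180.
Merge one congruence at a time:
  Start: x ≡ 4 (mod 11).
  Combine with x ≡ 3 (mod 4); new modulus lcm = 44.
    Write x = 4 + 11·t and substitute into x ≡ 3 (mod 4): 11·t ≡ 3 − 4 = -1 (mod 4).
    Reduce coefficients mod 4: 3·t ≡ 3 (mod 4).
    The inverse of 3 mod 4 is 3 (since 3·3 = 9 = 2·4 + 1), so t ≡ 3·3 = 9 ≡ 1 (mod 4).
    Then x = 4 + 11·1 = 15, valid modulo lcm(11, 4) = 44: x ≡ 15 (mod 44).
  Combine with x ≡ 2 (mod 5); new modulus lcm = 220.
    Write x = 15 + 44·t and substitute into x ≡ 2 (mod 5): 44·t ≡ 2 − 15 = -13 (mod 5).
    Reduce coefficients mod 5: 4·t ≡ 2 (mod 5).
    The inverse of 4 mod 5 is 4 (since 4·4 = 16 = 3·5 + 1), so t ≡ 4·2 = 8 ≡ 3 (mod 5).
    Then x = 15 + 44·3 = 147, valid modulo lcm(44, 5) = 220: x ≡ 147 (mod 220).
  Combine with x ≡ 4 (mod 7); new modulus lcm = 1540.
    Write x = 147 + 220·t and substitute into x ≡ 4 (mod 7): 220·t ≡ 4 − 147 = -143 (mod 7).
    Reduce coefficients mod 7: 3·t ≡ 4 (mod 7).
    The inverse of 3 mod 7 is 5 (since 3·5 = 15 = 2·7 + 1), so t ≡ 5·4 = 20 ≡ 6 (mod 7).
    Then x = 147 + 220·6 = 1467, valid modulo lcm(220, 7) = 1540: x ≡ 1467 (mod 1540).
  Combine with x ≡ 15 (mod 17); new modulus lcm = 26180.
    Write x = 1467 + 1540·t and substitute into x ≡ 15 (mod 17): 1540·t ≡ 15 − 1467 = -1452 (mod 17).
    Reduce coefficients mod 17: 10·t ≡ 10 (mod 17).
    The inverse of 10 mod 17 is 12 (since 10·12 = 120 = 7·17 + 1), so t ≡ 12·10 = 120 ≡ 1 (mod 17).
    Then x = 1467 + 1540·1 = 3007, valid modulo lcm(1540, 17) = 26180: x ≡ 3007 (mod 26180).
Verify against each original: 3007 mod 11 = 4, 3007 mod 4 = 3, 3007 mod 5 = 2, 3007 mod 7 = 4, 3007 mod 17 = 15.

x ≡ 3007 (mod 26180).


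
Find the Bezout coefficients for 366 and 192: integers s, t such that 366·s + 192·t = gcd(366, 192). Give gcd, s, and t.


Euclidean algorithm on (366, 192) — divide until remainder is 0:
  366 = 1 · 192 + 174
  192 = 1 · 174 + 18
  174 = 9 · 18 + 12
  18 = 1 · 12 + 6
  12 = 2 · 6 + 0
gcd(366, 192) = 6.
Track Bezout coefficients alongside the remainders: start with r₀ = 366 = a·1 + b·0 (s = 1, t = 0) and r₁ = 192 = a·0 + b·1 (s = 0, t = 1); each new remainder r_{k+1} = r_{k-1} − q_k·r_k inherits s_{k+1} = s_{k-1} − q_k·s_k, t_{k+1} = t_{k-1} − q_k·t_k, so r_k = a·s_k + b·t_k at every step:
  q = 1: r = 174, s = 1 − 1·0 = 1, t = 0 − 1·1 = -1  (check: 366·1 + 192·(-1) = 174)
  q = 1: r = 18, s = 0 − 1·1 = -1, t = 1 − 1·(-1) = 2  (check: 366·(-1) + 192·2 = 18)
  q = 9: r = 12, s = 1 − 9·(-1) = 10, t = -1 − 9·2 = -19  (check: 366·10 + 192·(-19) = 12)
  q = 1: r = 6, s = -1 − 1·10 = -11, t = 2 − 1·(-19) = 21  (check: 366·(-11) + 192·21 = 6)
The row with r = 6 (the gcd) gives the Bezout coefficients s = -11, t = 21.
Result: 366 · (-11) + 192 · (21) = 6.

gcd(366, 192) = 6; s = -11, t = 21 (check: 366·(-11) + 192·21 = 6).


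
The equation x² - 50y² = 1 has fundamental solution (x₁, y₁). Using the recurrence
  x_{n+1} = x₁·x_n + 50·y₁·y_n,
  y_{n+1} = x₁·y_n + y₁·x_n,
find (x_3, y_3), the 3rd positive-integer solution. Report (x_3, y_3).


Step 1: Find the fundamental solution (x₁, y₁) of x² - 50y² = 1.
  Expand √50 as a continued fraction. a₀ = ⌊√50⌋ = 7; iterate m_{k+1} = d_k·a_k − m_k, d_{k+1} = (50 − m_{k+1}²)/d_k, a_{k+1} = ⌊(a₀ + m_{k+1})/d_{k+1}⌋ (starting m₀ = 0, d₀ = 1), with convergents p_k = a_k·p_{k-1} + p_{k-2}, q_k = a_k·q_{k-1} + q_{k-2} (p₋₁ = 1, q₋₁ = 0):
  k = 0: a₀ = 7; p₀/q₀ = 7/1; p₀² − 50·q₀² = 49 − 50 = -1.
  k = 1: m = 7, d = 1, a = ⌊(7 + 7)/1⌋ = 14; p/q = (14·7 + 1)/(14·1 + 0) = 99/14; p² − 50·q² = 9801 − 9800 = 1.
  The first convergent with p² − 50·q² = 1 gives the fundamental solution (x₁, y₁) = (99, 14).
Step 2: Apply the recurrence (x_{n+1}, y_{n+1}) = (x₁x_n + 50y₁y_n, x₁y_n + y₁x_n) repeatedly.
  From (x_1, y_1) = (99, 14): x_2 = 99·99 + 50·14·14 = 19601; y_2 = 99·14 + 14·99 = 2772.
  From (x_2, y_2) = (19601, 2772): x_3 = 99·19601 + 50·14·2772 = 3880899; y_3 = 99·2772 + 14·19601 = 548842.
Step 3: Verify x_3² - 50·y_3² = 15061377048201 - 15061377048200 = 1 (should be 1). ✓

(x_1, y_1) = (99, 14); (x_3, y_3) = (3880899, 548842).


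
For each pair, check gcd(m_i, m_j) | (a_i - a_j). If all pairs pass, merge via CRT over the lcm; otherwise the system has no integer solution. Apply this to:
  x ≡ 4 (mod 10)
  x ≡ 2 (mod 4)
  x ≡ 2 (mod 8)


Moduli 10, 4, 8 are not pairwise coprime, so CRT works modulo lcm(m_i) when all pairwise compatibility conditions hold.
Pairwise compatibility: gcd(m_i, m_j) must divide a_i - a_j for every pair.
Merge one congruence at a time:
  Start: x ≡ 4 (mod 10).
  Combine with x ≡ 2 (mod 4): gcd(10, 4) = 2; 2 - 4 = -2, which IS divisible by 2, so compatible.
    Write x = 4 + 10·t and substitute into x ≡ 2 (mod 4): 10·t ≡ 2 − 4 = -2 (mod 4).
    Divide the congruence (and modulus) by g = 2: 5·t ≡ -1 (mod 2).
    Reduce coefficients mod 2: 1·t ≡ 1 (mod 2).
    So t ≡ 1 (mod 2).
    Then x = 4 + 10·1 = 14, valid modulo lcm(10, 4) = 20: x ≡ 14 (mod 20).
  Combine with x ≡ 2 (mod 8): gcd(20, 8) = 4; 2 - 14 = -12, which IS divisible by 4, so compatible.
    Write x = 14 + 20·t and substitute into x ≡ 2 (mod 8): 20·t ≡ 2 − 14 = -12 (mod 8).
    Divide the congruence (and modulus) by g = 4: 5·t ≡ -3 (mod 2).
    Reduce coefficients mod 2: 1·t ≡ 1 (mod 2).
    So t ≡ 1 (mod 2).
    Then x = 14 + 20·1 = 34, valid modulo lcm(20, 8) = 40: x ≡ 34 (mod 40).
Verify: 34 mod 10 = 4, 34 mod 4 = 2, 34 mod 8 = 2.

x ≡ 34 (mod 40).
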